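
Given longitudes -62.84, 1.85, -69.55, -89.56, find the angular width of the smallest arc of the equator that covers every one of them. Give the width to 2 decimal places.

91.41°

Sort the longitudes: -89.56°, -69.55°, -62.84°, +1.85°.
Eastward gaps between consecutive values (wrapping around): 20.01°, 6.71°, 64.69°, 268.59°.
Largest gap = 268.59° ⇒ minimal covering band is its complement: 360° − 268.59° = 91.41°.
Band runs from -89.56° eastward to +1.85°.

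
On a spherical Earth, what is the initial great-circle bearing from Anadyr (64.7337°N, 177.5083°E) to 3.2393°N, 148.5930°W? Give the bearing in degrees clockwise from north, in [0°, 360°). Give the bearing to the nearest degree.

Δλ = -148.5930 − 177.5083 = -326.1013°; wrapped into (−180°, 180°]: 33.8987°.
θ = atan2( sin Δλ · cos φ₂ , cos φ₁ · sin φ₂ − sin φ₁ · cos φ₂ · cos Δλ )
  = atan2(0.55684, -0.72530) = 142.486° → normalised to [0°, 360°): 142.486°.

142°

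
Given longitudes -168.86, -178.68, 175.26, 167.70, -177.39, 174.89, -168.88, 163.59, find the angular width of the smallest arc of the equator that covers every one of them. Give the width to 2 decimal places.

Sort the longitudes: -178.68°, -177.39°, -168.88°, -168.86°, +163.59°, +167.70°, +174.89°, +175.26°.
Eastward gaps between consecutive values (wrapping around): 1.29°, 8.51°, 0.02°, 332.45°, 4.11°, 7.19°, 0.37°, 6.06°.
Largest gap = 332.45° ⇒ minimal covering band is its complement: 360° − 332.45° = 27.55°.
Band runs from +163.59° eastward to -168.86°, crossing the antimeridian.

27.55°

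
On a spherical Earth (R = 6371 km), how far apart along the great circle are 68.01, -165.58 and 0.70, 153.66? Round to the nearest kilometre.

Δλ = 153.66 − -165.58 = 319.24°; wrapped into (−180°, 180°]: -40.76°.
Δφ = 0.70 − 68.01 = -67.31°.
a = sin²(Δφ/2) + cos φ₁ · cos φ₂ · sin²(Δλ/2) = 0.352535.
c = 2·atan2(√a, √(1−a)) = 1.27141 rad → d = 6371·c ≈ 8100.17 km.

8100 km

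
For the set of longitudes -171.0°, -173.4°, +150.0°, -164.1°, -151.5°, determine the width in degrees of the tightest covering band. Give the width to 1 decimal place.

Sort the longitudes: -173.4°, -171.0°, -164.1°, -151.5°, +150.0°.
Eastward gaps between consecutive values (wrapping around): 2.4°, 6.9°, 12.6°, 301.5°, 36.6°.
Largest gap = 301.5° ⇒ minimal covering band is its complement: 360° − 301.5° = 58.5°.
Band runs from +150.0° eastward to -151.5°, crossing the antimeridian.

58.5°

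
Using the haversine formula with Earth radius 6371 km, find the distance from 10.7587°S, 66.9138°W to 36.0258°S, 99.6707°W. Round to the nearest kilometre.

4328 km

Δλ = -99.6707 − -66.9138 = -32.7569°.
Δφ = -36.0258 − -10.7587 = -25.2671°.
a = sin²(Δφ/2) + cos φ₁ · cos φ₂ · sin²(Δλ/2) = 0.111012.
c = 2·atan2(√a, √(1−a)) = 0.67936 rad → d = 6371·c ≈ 4328.19 km.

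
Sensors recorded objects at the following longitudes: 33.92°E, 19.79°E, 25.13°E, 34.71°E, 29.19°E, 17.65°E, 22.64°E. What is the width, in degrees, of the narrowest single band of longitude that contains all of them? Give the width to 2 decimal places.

17.06°

Sort the longitudes: +17.65°, +19.79°, +22.64°, +25.13°, +29.19°, +33.92°, +34.71°.
Eastward gaps between consecutive values (wrapping around): 2.14°, 2.85°, 2.49°, 4.06°, 4.73°, 0.79°, 342.94°.
Largest gap = 342.94° ⇒ minimal covering band is its complement: 360° − 342.94° = 17.06°.
Band runs from +17.65° eastward to +34.71°.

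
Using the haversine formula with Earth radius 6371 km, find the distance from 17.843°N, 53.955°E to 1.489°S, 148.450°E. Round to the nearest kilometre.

10534 km

Δλ = 148.450 − 53.955 = 94.495°.
Δφ = -1.489 − 17.843 = -19.332°.
a = sin²(Δφ/2) + cos φ₁ · cos φ₂ · sin²(Δλ/2) = 0.541270.
c = 2·atan2(√a, √(1−a)) = 1.65343 rad → d = 6371·c ≈ 10534.00 km.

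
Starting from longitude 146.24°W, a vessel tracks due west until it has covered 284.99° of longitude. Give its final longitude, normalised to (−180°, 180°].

71.23°W

Start at -146.24°; shift −284.99° → -431.23°.
-431.23° lies outside (−180°, 180°]; add 360° → -71.23°.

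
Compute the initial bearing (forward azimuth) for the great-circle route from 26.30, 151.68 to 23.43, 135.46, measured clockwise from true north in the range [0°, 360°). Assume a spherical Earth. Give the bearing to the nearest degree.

262°

Δλ = 135.46 − 151.68 = -16.22°.
θ = atan2( sin Δλ · cos φ₂ , cos φ₁ · sin φ₂ − sin φ₁ · cos φ₂ · cos Δλ )
  = atan2(-0.25629, -0.03389) = -97.532° → normalised to [0°, 360°): 262.468°.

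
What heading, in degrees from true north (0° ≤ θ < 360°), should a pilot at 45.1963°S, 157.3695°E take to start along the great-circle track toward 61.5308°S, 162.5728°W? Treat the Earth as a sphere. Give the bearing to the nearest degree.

140°

Δλ = -162.5728 − 157.3695 = -319.9423°; wrapped into (−180°, 180°]: 40.0577°.
θ = atan2( sin Δλ · cos φ₂ , cos φ₁ · sin φ₂ − sin φ₁ · cos φ₂ · cos Δλ )
  = atan2(0.30678, -0.36059) = 139.610° → normalised to [0°, 360°): 139.610°.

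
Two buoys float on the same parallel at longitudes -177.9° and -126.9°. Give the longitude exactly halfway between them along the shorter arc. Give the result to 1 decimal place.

Signed shortest Δλ from -177.9° to -126.9° is +51.0°.
Midpoint longitude = -177.9° + (+51.0°)/2 = -177.9° + 25.5° = -152.4°.

-152.4°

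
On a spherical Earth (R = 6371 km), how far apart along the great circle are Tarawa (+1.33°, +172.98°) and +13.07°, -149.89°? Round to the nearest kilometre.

Δλ = -149.89 − 172.98 = -322.87°; wrapped into (−180°, 180°]: 37.13°.
Δφ = 13.07 − 1.33 = 11.74°.
a = sin²(Δφ/2) + cos φ₁ · cos φ₂ · sin²(Δλ/2) = 0.109173.
c = 2·atan2(√a, √(1−a)) = 0.67348 rad → d = 6371·c ≈ 4290.76 km.

4291 km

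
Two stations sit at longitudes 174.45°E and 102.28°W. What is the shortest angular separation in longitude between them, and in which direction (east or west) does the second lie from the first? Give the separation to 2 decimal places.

Raw difference: -102.28 − 174.45 = -276.73°.
Normalise into (−180°, 180°]: -276.73° + 360° = 83.27°.
Positive ⇒ the second point lies to the east; separation 83.27°.

83.27° east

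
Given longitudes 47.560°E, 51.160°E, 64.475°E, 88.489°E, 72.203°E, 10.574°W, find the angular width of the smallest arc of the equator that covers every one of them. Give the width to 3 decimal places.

Sort the longitudes: -10.574°, +47.560°, +51.160°, +64.475°, +72.203°, +88.489°.
Eastward gaps between consecutive values (wrapping around): 58.134°, 3.600°, 13.315°, 7.728°, 16.286°, 260.937°.
Largest gap = 260.937° ⇒ minimal covering band is its complement: 360° − 260.937° = 99.063°.
Band runs from -10.574° eastward to +88.489°.

99.063°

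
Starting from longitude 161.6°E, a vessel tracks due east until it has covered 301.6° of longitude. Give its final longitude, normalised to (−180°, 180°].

103.2°E

Start at +161.6°; shift +301.6° → +463.2°.
+463.2° lies outside (−180°, 180°]; subtract 360° → +103.2°.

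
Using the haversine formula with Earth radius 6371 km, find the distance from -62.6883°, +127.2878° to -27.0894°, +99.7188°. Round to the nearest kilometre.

4441 km

Δλ = 99.7188 − 127.2878 = -27.5690°.
Δφ = -27.0894 − -62.6883 = 35.5989°.
a = sin²(Δφ/2) + cos φ₁ · cos φ₂ · sin²(Δλ/2) = 0.116636.
c = 2·atan2(√a, √(1−a)) = 0.69707 rad → d = 6371·c ≈ 4441.01 km.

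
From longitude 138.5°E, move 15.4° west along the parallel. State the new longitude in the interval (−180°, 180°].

Start at +138.5°; shift −15.4° → +123.1°.
+123.1° already lies in (−180°, 180°].

123.1°E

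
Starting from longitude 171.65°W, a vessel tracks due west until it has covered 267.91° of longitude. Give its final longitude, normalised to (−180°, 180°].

Start at -171.65°; shift −267.91° → -439.56°.
-439.56° lies outside (−180°, 180°]; add 360° → -79.56°.

79.56°W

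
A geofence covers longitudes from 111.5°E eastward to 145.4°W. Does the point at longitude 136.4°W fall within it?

No

Band width going east from +111.5° to -145.4°: ((-145.4 − 111.5) mod 360) = 103.1°.
Offset of -136.4° east of the west edge: ((-136.4 − 111.5) mod 360) = 112.1°.
112.1° > 103.1° ⇒ outside.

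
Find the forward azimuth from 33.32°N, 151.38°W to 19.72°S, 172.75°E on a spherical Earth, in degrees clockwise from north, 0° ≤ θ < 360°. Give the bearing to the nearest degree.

218°

Δλ = 172.75 − -151.38 = 324.13°; wrapped into (−180°, 180°]: -35.87°.
θ = atan2( sin Δλ · cos φ₂ , cos φ₁ · sin φ₂ − sin φ₁ · cos φ₂ · cos Δλ )
  = atan2(-0.55158, -0.70099) = -141.802° → normalised to [0°, 360°): 218.198°.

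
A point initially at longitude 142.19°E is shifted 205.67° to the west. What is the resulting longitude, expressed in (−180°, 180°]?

Start at +142.19°; shift −205.67° → -63.48°.
-63.48° already lies in (−180°, 180°].

63.48°W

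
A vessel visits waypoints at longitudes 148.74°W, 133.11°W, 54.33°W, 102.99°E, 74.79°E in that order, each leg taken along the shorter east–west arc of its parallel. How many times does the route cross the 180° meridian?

Leg 1: -148.74° → -133.11°, shortest Δλ = 15.63° (east) — does not cross 180°.
Leg 2: -133.11° → -54.33°, shortest Δλ = 78.78° (east) — does not cross 180°.
Leg 3: -54.33° → +102.99°, shortest Δλ = 157.32° (east) — does not cross 180°.
Leg 4: +102.99° → +74.79°, shortest Δλ = -28.2° (west) — does not cross 180°.
Total crossings: 0.

0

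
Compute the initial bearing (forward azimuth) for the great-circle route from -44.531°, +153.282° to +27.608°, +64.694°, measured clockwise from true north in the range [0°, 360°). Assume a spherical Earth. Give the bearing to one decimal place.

291.3°

Δλ = 64.694 − 153.282 = -88.588°.
θ = atan2( sin Δλ · cos φ₂ , cos φ₁ · sin φ₂ − sin φ₁ · cos φ₂ · cos Δλ )
  = atan2(-0.88587, 0.34567) = -68.684° → normalised to [0°, 360°): 291.316°.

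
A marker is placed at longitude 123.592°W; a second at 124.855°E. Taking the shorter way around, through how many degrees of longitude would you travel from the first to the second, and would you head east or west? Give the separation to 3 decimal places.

111.553° west

Raw difference: 124.855 − -123.592 = 248.447°.
Normalise into (−180°, 180°]: 248.447° − 360° = -111.553°.
Negative ⇒ the second point lies to the west; separation 111.553°.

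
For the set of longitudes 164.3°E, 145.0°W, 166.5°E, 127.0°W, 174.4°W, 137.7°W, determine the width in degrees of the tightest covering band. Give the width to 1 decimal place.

68.7°

Sort the longitudes: -174.4°, -145.0°, -137.7°, -127.0°, +164.3°, +166.5°.
Eastward gaps between consecutive values (wrapping around): 29.4°, 7.3°, 10.7°, 291.3°, 2.2°, 19.1°.
Largest gap = 291.3° ⇒ minimal covering band is its complement: 360° − 291.3° = 68.7°.
Band runs from +164.3° eastward to -127.0°, crossing the antimeridian.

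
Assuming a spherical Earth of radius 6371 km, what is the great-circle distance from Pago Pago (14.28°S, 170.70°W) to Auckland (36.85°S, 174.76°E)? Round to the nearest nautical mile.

Δλ = 174.76 − -170.70 = 345.46°; wrapped into (−180°, 180°]: -14.54°.
Δφ = -36.85 − -14.28 = -22.57°.
a = sin²(Δφ/2) + cos φ₁ · cos φ₂ · sin²(Δλ/2) = 0.050713.
c = 2·atan2(√a, √(1−a)) = 0.45429 rad → d = 6371·c ≈ 2894.26 km ≈ 1562.77 nmi.

1563 nmi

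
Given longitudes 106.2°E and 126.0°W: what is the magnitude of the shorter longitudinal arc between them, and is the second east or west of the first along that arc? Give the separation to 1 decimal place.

127.8° east

Raw difference: -126.0 − 106.2 = -232.2°.
Normalise into (−180°, 180°]: -232.2° + 360° = 127.8°.
Positive ⇒ the second point lies to the east; separation 127.8°.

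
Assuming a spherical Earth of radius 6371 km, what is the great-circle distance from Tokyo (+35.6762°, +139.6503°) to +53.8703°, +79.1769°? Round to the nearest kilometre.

5004 km

Δλ = 79.1769 − 139.6503 = -60.4734°.
Δφ = 53.8703 − 35.6762 = 18.1941°.
a = sin²(Δφ/2) + cos φ₁ · cos φ₂ · sin²(Δλ/2) = 0.146455.
c = 2·atan2(√a, √(1−a)) = 0.78542 rad → d = 6371·c ≈ 5003.93 km.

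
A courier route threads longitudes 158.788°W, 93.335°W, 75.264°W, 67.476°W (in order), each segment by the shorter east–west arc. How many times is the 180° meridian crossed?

0

Leg 1: -158.788° → -93.335°, shortest Δλ = 65.453° (east) — does not cross 180°.
Leg 2: -93.335° → -75.264°, shortest Δλ = 18.071° (east) — does not cross 180°.
Leg 3: -75.264° → -67.476°, shortest Δλ = 7.788° (east) — does not cross 180°.
Total crossings: 0.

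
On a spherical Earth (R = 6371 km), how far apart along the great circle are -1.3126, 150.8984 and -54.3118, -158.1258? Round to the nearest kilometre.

7484 km

Δλ = -158.1258 − 150.8984 = -309.0242°; wrapped into (−180°, 180°]: 50.9758°.
Δφ = -54.3118 − -1.3126 = -52.9992°.
a = sin²(Δφ/2) + cos φ₁ · cos φ₂ · sin²(Δλ/2) = 0.307085.
c = 2·atan2(√a, √(1−a)) = 1.17469 rad → d = 6371·c ≈ 7483.95 km.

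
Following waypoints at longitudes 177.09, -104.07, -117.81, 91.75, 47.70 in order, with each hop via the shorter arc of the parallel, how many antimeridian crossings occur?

Leg 1: +177.09° → -104.07°, shortest Δλ = 78.84° (east) — crosses 180°.
Leg 2: -104.07° → -117.81°, shortest Δλ = -13.74° (west) — does not cross 180°.
Leg 3: -117.81° → +91.75°, shortest Δλ = -150.44° (west) — crosses 180°.
Leg 4: +91.75° → +47.70°, shortest Δλ = -44.05° (west) — does not cross 180°.
Total crossings: 2.

2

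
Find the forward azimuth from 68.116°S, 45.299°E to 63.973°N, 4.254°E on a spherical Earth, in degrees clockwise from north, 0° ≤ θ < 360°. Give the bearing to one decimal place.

Δλ = 4.254 − 45.299 = -41.045°.
θ = atan2( sin Δλ · cos φ₂ , cos φ₁ · sin φ₂ − sin φ₁ · cos φ₂ · cos Δλ )
  = atan2(-0.28814, 0.64202) = -24.170° → normalised to [0°, 360°): 335.830°.

335.8°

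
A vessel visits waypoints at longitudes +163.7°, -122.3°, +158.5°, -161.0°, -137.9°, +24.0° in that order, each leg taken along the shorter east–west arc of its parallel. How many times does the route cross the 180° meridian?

3

Leg 1: +163.7° → -122.3°, shortest Δλ = 74.0° (east) — crosses 180°.
Leg 2: -122.3° → +158.5°, shortest Δλ = -79.2° (west) — crosses 180°.
Leg 3: +158.5° → -161.0°, shortest Δλ = 40.5° (east) — crosses 180°.
Leg 4: -161.0° → -137.9°, shortest Δλ = 23.1° (east) — does not cross 180°.
Leg 5: -137.9° → +24.0°, shortest Δλ = 161.9° (east) — does not cross 180°.
Total crossings: 3.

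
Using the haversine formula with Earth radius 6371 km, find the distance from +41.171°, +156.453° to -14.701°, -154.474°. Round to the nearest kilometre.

8000 km

Δλ = -154.474 − 156.453 = -310.927°; wrapped into (−180°, 180°]: 49.073°.
Δφ = -14.701 − 41.171 = -55.872°.
a = sin²(Δφ/2) + cos φ₁ · cos φ₂ · sin²(Δλ/2) = 0.345041.
c = 2·atan2(√a, √(1−a)) = 1.25569 rad → d = 6371·c ≈ 8000.00 km.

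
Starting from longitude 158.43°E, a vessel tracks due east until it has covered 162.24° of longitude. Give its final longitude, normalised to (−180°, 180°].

Start at +158.43°; shift +162.24° → +320.67°.
+320.67° lies outside (−180°, 180°]; subtract 360° → -39.33°.

39.33°W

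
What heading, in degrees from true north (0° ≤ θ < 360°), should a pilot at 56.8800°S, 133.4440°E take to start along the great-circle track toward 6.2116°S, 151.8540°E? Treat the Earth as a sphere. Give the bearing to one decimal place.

Δλ = 151.8540 − 133.4440 = 18.4100°.
θ = atan2( sin Δλ · cos φ₂ , cos φ₁ · sin φ₂ − sin φ₁ · cos φ₂ · cos Δλ )
  = atan2(0.31396, 0.73088) = 23.247° → normalised to [0°, 360°): 23.247°.

23.2°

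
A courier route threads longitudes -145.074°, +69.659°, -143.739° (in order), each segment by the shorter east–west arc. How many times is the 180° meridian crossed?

Leg 1: -145.074° → +69.659°, shortest Δλ = -145.267° (west) — crosses 180°.
Leg 2: +69.659° → -143.739°, shortest Δλ = 146.602° (east) — crosses 180°.
Total crossings: 2.

2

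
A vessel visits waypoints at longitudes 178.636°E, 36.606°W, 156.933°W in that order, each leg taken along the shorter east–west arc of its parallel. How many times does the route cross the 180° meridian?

Leg 1: +178.636° → -36.606°, shortest Δλ = 144.758° (east) — crosses 180°.
Leg 2: -36.606° → -156.933°, shortest Δλ = -120.327° (west) — does not cross 180°.
Total crossings: 1.

1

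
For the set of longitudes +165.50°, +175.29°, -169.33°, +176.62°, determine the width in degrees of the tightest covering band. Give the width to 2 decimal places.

Sort the longitudes: -169.33°, +165.50°, +175.29°, +176.62°.
Eastward gaps between consecutive values (wrapping around): 334.83°, 9.79°, 1.33°, 14.05°.
Largest gap = 334.83° ⇒ minimal covering band is its complement: 360° − 334.83° = 25.17°.
Band runs from +165.50° eastward to -169.33°, crossing the antimeridian.

25.17°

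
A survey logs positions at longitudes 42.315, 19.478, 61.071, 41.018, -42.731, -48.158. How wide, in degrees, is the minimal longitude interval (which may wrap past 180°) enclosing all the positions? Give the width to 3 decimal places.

109.229°

Sort the longitudes: -48.158°, -42.731°, +19.478°, +41.018°, +42.315°, +61.071°.
Eastward gaps between consecutive values (wrapping around): 5.427°, 62.209°, 21.540°, 1.297°, 18.756°, 250.771°.
Largest gap = 250.771° ⇒ minimal covering band is its complement: 360° − 250.771° = 109.229°.
Band runs from -48.158° eastward to +61.071°.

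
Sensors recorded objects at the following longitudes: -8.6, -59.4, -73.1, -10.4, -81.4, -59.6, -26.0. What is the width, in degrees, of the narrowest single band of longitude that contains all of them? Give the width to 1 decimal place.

72.8°

Sort the longitudes: -81.4°, -73.1°, -59.6°, -59.4°, -26.0°, -10.4°, -8.6°.
Eastward gaps between consecutive values (wrapping around): 8.3°, 13.5°, 0.2°, 33.4°, 15.6°, 1.8°, 287.2°.
Largest gap = 287.2° ⇒ minimal covering band is its complement: 360° − 287.2° = 72.8°.
Band runs from -81.4° eastward to -8.6°.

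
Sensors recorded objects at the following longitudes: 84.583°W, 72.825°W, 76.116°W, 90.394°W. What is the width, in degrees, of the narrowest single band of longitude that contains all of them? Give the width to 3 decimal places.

Sort the longitudes: -90.394°, -84.583°, -76.116°, -72.825°.
Eastward gaps between consecutive values (wrapping around): 5.811°, 8.467°, 3.291°, 342.431°.
Largest gap = 342.431° ⇒ minimal covering band is its complement: 360° − 342.431° = 17.569°.
Band runs from -90.394° eastward to -72.825°.

17.569°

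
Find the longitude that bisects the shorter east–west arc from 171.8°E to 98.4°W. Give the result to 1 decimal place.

143.3°W

Signed shortest Δλ from +171.8° to -98.4° is +89.8°.
Midpoint longitude = +171.8° + (+89.8°)/2 = +171.8° + 44.9° = +216.7°.
Normalise into (−180°, 180°]: -143.3°.
(The naïve average (+171.8 + -98.4)/2 = 36.7° is on the wrong side of the globe.)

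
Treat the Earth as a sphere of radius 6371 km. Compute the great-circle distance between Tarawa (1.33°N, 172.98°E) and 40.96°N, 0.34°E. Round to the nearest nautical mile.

8237 nmi

Δλ = 0.34 − 172.98 = -172.64°.
Δφ = 40.96 − 1.33 = 39.63°.
a = sin²(Δφ/2) + cos φ₁ · cos φ₂ · sin²(Δλ/2) = 0.866764.
c = 2·atan2(√a, √(1−a)) = 2.39430 rad → d = 6371·c ≈ 15254.05 km ≈ 8236.53 nmi.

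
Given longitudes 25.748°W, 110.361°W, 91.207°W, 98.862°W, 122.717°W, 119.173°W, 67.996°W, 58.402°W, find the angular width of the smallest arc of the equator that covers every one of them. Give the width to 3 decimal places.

96.969°

Sort the longitudes: -122.717°, -119.173°, -110.361°, -98.862°, -91.207°, -67.996°, -58.402°, -25.748°.
Eastward gaps between consecutive values (wrapping around): 3.544°, 8.812°, 11.499°, 7.655°, 23.211°, 9.594°, 32.654°, 263.031°.
Largest gap = 263.031° ⇒ minimal covering band is its complement: 360° − 263.031° = 96.969°.
Band runs from -122.717° eastward to -25.748°.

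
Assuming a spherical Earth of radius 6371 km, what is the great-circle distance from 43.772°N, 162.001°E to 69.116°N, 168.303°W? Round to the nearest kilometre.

3286 km

Δλ = -168.303 − 162.001 = -330.304°; wrapped into (−180°, 180°]: 29.696°.
Δφ = 69.116 − 43.772 = 25.344°.
a = sin²(Δφ/2) + cos φ₁ · cos φ₂ · sin²(Δλ/2) = 0.065026.
c = 2·atan2(√a, √(1−a)) = 0.51570 rad → d = 6371·c ≈ 3285.53 km.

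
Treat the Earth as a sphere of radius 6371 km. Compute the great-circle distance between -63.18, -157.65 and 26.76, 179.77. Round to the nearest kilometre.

Δλ = 179.77 − -157.65 = 337.42°; wrapped into (−180°, 180°]: -22.58°.
Δφ = 26.76 − -63.18 = 89.94°.
a = sin²(Δφ/2) + cos φ₁ · cos φ₂ · sin²(Δλ/2) = 0.514917.
c = 2·atan2(√a, √(1−a)) = 1.60064 rad → d = 6371·c ≈ 10197.65 km.

10198 km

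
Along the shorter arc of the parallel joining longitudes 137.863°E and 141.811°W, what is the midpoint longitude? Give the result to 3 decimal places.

178.026°E

Signed shortest Δλ from +137.863° to -141.811° is +80.326°.
Midpoint longitude = +137.863° + (+80.326°)/2 = +137.863° + 40.163° = +178.026°.
(The naïve average (+137.863 + -141.811)/2 = -1.974° is on the wrong side of the globe.)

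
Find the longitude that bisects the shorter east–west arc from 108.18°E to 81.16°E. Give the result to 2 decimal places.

Signed shortest Δλ from +108.18° to +81.16° is -27.02°.
Midpoint longitude = +108.18° + (-27.02°)/2 = +108.18° − 13.51° = +94.67°.

94.67°E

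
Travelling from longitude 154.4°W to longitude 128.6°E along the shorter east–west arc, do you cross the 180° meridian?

Naïve |128.6 − -154.4| = 283.0° > 180°, so the shorter arc goes the other way round — across 180°.
Signed shortest Δλ = ((128.6 − -154.4 + 180) mod 360) − 180 = -77.0°.
Going west by 77.0° from -154.4° passes through 180° before reaching +128.6°.

Yes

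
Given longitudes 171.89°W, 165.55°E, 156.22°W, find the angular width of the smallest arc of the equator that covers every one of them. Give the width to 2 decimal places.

Sort the longitudes: -171.89°, -156.22°, +165.55°.
Eastward gaps between consecutive values (wrapping around): 15.67°, 321.77°, 22.56°.
Largest gap = 321.77° ⇒ minimal covering band is its complement: 360° − 321.77° = 38.23°.
Band runs from +165.55° eastward to -156.22°, crossing the antimeridian.

38.23°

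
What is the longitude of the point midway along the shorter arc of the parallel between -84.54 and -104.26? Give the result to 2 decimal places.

Signed shortest Δλ from -84.54° to -104.26° is -19.72°.
Midpoint longitude = -84.54° + (-19.72°)/2 = -84.54° − 9.86° = -94.40°.

-94.40°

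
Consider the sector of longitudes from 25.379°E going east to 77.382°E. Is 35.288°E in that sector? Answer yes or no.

Yes

Band width going east from +25.379° to +77.382°: ((77.382 − 25.379) mod 360) = 52.003°.
Offset of +35.288° east of the west edge: ((35.288 − 25.379) mod 360) = 9.909°.
9.909° ≤ 52.003° ⇒ inside.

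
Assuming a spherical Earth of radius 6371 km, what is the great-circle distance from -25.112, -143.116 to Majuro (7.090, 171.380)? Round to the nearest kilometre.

Δλ = 171.380 − -143.116 = 314.496°; wrapped into (−180°, 180°]: -45.504°.
Δφ = 7.090 − -25.112 = 32.202°.
a = sin²(Δφ/2) + cos φ₁ · cos φ₂ · sin²(Δλ/2) = 0.211310.
c = 2·atan2(√a, √(1−a)) = 0.95528 rad → d = 6371·c ≈ 6086.09 km.

6086 km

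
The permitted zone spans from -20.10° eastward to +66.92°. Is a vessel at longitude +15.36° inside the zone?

Band width going east from -20.10° to +66.92°: ((66.92 − -20.10) mod 360) = 87.02°.
Offset of +15.36° east of the west edge: ((15.36 − -20.10) mod 360) = 35.46°.
35.46° ≤ 87.02° ⇒ inside.

Yes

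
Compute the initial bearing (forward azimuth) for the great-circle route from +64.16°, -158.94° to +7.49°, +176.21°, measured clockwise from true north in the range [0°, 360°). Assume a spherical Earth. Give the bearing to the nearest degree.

Δλ = 176.21 − -158.94 = 335.15°; wrapped into (−180°, 180°]: -24.85°.
θ = atan2( sin Δλ · cos φ₂ , cos φ₁ · sin φ₂ − sin φ₁ · cos φ₂ · cos Δλ )
  = atan2(-0.41666, -0.75290) = -151.040° → normalised to [0°, 360°): 208.960°.

209°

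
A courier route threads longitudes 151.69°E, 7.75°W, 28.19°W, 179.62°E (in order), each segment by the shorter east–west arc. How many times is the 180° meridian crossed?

Leg 1: +151.69° → -7.75°, shortest Δλ = -159.44° (west) — does not cross 180°.
Leg 2: -7.75° → -28.19°, shortest Δλ = -20.44° (west) — does not cross 180°.
Leg 3: -28.19° → +179.62°, shortest Δλ = -152.19° (west) — crosses 180°.
Total crossings: 1.

1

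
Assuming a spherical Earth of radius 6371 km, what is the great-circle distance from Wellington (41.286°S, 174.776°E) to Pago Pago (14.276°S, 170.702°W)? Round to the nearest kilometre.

3315 km

Δλ = -170.702 − 174.776 = -345.478°; wrapped into (−180°, 180°]: 14.522°.
Δφ = -14.276 − -41.286 = 27.010°.
a = sin²(Δφ/2) + cos φ₁ · cos φ₂ · sin²(Δλ/2) = 0.066169.
c = 2·atan2(√a, √(1−a)) = 0.52032 rad → d = 6371·c ≈ 3314.94 km.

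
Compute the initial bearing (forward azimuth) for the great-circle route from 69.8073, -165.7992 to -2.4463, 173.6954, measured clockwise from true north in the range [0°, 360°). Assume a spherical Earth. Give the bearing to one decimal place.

201.4°

Δλ = 173.6954 − -165.7992 = 339.4946°; wrapped into (−180°, 180°]: -20.5054°.
θ = atan2( sin Δλ · cos φ₂ , cos φ₁ · sin φ₂ − sin φ₁ · cos φ₂ · cos Δλ )
  = atan2(-0.34998, -0.89300) = -158.599° → normalised to [0°, 360°): 201.401°.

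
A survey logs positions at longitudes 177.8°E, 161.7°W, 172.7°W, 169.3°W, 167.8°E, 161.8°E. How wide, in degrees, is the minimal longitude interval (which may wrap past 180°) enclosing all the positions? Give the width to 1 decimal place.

36.5°

Sort the longitudes: -172.7°, -169.3°, -161.7°, +161.8°, +167.8°, +177.8°.
Eastward gaps between consecutive values (wrapping around): 3.4°, 7.6°, 323.5°, 6.0°, 10.0°, 9.5°.
Largest gap = 323.5° ⇒ minimal covering band is its complement: 360° − 323.5° = 36.5°.
Band runs from +161.8° eastward to -161.7°, crossing the antimeridian.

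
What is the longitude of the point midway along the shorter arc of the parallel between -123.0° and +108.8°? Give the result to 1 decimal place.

+172.9°

Signed shortest Δλ from -123.0° to +108.8° is -128.2°.
Midpoint longitude = -123.0° + (-128.2°)/2 = -123.0° − 64.1° = -187.1°.
Normalise into (−180°, 180°]: +172.9°.
(The naïve average (-123.0 + +108.8)/2 = -7.1° is on the wrong side of the globe.)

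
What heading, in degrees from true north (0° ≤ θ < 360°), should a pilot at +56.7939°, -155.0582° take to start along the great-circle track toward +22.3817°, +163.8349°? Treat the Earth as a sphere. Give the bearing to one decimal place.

238.4°

Δλ = 163.8349 − -155.0582 = 318.8931°; wrapped into (−180°, 180°]: -41.1069°.
θ = atan2( sin Δλ · cos φ₂ , cos φ₁ · sin φ₂ − sin φ₁ · cos φ₂ · cos Δλ )
  = atan2(-0.60794, -0.37442) = -121.628° → normalised to [0°, 360°): 238.372°.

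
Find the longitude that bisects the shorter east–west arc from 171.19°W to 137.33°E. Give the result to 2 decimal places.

163.07°E

Signed shortest Δλ from -171.19° to +137.33° is -51.48°.
Midpoint longitude = -171.19° + (-51.48°)/2 = -171.19° − 25.74° = -196.93°.
Normalise into (−180°, 180°]: +163.07°.
(The naïve average (-171.19 + +137.33)/2 = -16.93° is on the wrong side of the globe.)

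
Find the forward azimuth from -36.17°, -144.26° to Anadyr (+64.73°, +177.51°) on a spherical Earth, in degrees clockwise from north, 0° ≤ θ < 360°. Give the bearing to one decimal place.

344.1°

Δλ = 177.51 − -144.26 = 321.77°; wrapped into (−180°, 180°]: -38.23°.
θ = atan2( sin Δλ · cos φ₂ , cos φ₁ · sin φ₂ − sin φ₁ · cos φ₂ · cos Δλ )
  = atan2(-0.26416, 0.92793) = -15.891° → normalised to [0°, 360°): 344.109°.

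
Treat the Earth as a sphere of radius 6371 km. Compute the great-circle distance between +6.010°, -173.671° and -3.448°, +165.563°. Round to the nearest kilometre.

2534 km

Δλ = 165.563 − -173.671 = 339.234°; wrapped into (−180°, 180°]: -20.766°.
Δφ = -3.448 − 6.010 = -9.458°.
a = sin²(Δφ/2) + cos φ₁ · cos φ₂ · sin²(Δλ/2) = 0.039042.
c = 2·atan2(√a, √(1−a)) = 0.39780 rad → d = 6371·c ≈ 2534.37 km.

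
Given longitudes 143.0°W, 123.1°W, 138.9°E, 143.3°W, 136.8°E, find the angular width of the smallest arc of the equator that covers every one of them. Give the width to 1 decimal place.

100.1°

Sort the longitudes: -143.3°, -143.0°, -123.1°, +136.8°, +138.9°.
Eastward gaps between consecutive values (wrapping around): 0.3°, 19.9°, 259.9°, 2.1°, 77.8°.
Largest gap = 259.9° ⇒ minimal covering band is its complement: 360° − 259.9° = 100.1°.
Band runs from +136.8° eastward to -123.1°, crossing the antimeridian.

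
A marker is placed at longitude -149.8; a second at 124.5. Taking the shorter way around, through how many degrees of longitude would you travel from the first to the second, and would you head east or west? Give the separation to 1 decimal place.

Raw difference: 124.5 − -149.8 = 274.3°.
Normalise into (−180°, 180°]: 274.3° − 360° = -85.7°.
Negative ⇒ the second point lies to the west; separation 85.7°.

85.7° west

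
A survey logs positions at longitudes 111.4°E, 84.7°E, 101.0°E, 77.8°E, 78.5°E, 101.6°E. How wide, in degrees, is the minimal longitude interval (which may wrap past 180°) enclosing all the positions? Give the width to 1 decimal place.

33.6°

Sort the longitudes: +77.8°, +78.5°, +84.7°, +101.0°, +101.6°, +111.4°.
Eastward gaps between consecutive values (wrapping around): 0.7°, 6.2°, 16.3°, 0.6°, 9.8°, 326.4°.
Largest gap = 326.4° ⇒ minimal covering band is its complement: 360° − 326.4° = 33.6°.
Band runs from +77.8° eastward to +111.4°.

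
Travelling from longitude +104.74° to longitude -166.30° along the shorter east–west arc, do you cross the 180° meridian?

Yes

Naïve |-166.30 − 104.74| = 271.04° > 180°, so the shorter arc goes the other way round — across 180°.
Signed shortest Δλ = ((-166.30 − 104.74 + 180) mod 360) − 180 = 88.96°.
Going east by 88.96° from +104.74° passes through 180° before reaching -166.30°.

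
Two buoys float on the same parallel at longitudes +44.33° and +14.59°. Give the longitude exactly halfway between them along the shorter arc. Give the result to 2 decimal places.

Signed shortest Δλ from +44.33° to +14.59° is -29.74°.
Midpoint longitude = +44.33° + (-29.74°)/2 = +44.33° − 14.87° = +29.46°.

+29.46°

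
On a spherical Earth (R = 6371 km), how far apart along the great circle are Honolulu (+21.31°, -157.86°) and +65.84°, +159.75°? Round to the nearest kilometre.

5802 km

Δλ = 159.75 − -157.86 = 317.61°; wrapped into (−180°, 180°]: -42.39°.
Δφ = 65.84 − 21.31 = 44.53°.
a = sin²(Δφ/2) + cos φ₁ · cos φ₂ · sin²(Δλ/2) = 0.193400.
c = 2·atan2(√a, √(1−a)) = 0.91069 rad → d = 6371·c ≈ 5802.01 km.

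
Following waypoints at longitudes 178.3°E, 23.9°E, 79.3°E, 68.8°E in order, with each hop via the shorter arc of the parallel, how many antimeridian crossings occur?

Leg 1: +178.3° → +23.9°, shortest Δλ = -154.4° (west) — does not cross 180°.
Leg 2: +23.9° → +79.3°, shortest Δλ = 55.4° (east) — does not cross 180°.
Leg 3: +79.3° → +68.8°, shortest Δλ = -10.5° (west) — does not cross 180°.
Total crossings: 0.

0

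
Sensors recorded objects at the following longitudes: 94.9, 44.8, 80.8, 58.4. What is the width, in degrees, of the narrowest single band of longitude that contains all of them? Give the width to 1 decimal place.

Sort the longitudes: +44.8°, +58.4°, +80.8°, +94.9°.
Eastward gaps between consecutive values (wrapping around): 13.6°, 22.4°, 14.1°, 309.9°.
Largest gap = 309.9° ⇒ minimal covering band is its complement: 360° − 309.9° = 50.1°.
Band runs from +44.8° eastward to +94.9°.

50.1°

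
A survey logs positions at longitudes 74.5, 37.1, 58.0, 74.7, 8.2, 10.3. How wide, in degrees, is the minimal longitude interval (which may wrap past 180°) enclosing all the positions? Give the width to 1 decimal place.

Sort the longitudes: +8.2°, +10.3°, +37.1°, +58.0°, +74.5°, +74.7°.
Eastward gaps between consecutive values (wrapping around): 2.1°, 26.8°, 20.9°, 16.5°, 0.2°, 293.5°.
Largest gap = 293.5° ⇒ minimal covering band is its complement: 360° − 293.5° = 66.5°.
Band runs from +8.2° eastward to +74.7°.

66.5°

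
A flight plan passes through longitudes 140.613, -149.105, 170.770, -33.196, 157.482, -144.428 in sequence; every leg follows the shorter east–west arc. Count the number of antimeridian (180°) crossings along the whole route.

Leg 1: +140.613° → -149.105°, shortest Δλ = 70.282° (east) — crosses 180°.
Leg 2: -149.105° → +170.770°, shortest Δλ = -40.125° (west) — crosses 180°.
Leg 3: +170.770° → -33.196°, shortest Δλ = 156.034° (east) — crosses 180°.
Leg 4: -33.196° → +157.482°, shortest Δλ = -169.322° (west) — crosses 180°.
Leg 5: +157.482° → -144.428°, shortest Δλ = 58.09° (east) — crosses 180°.
Total crossings: 5.

5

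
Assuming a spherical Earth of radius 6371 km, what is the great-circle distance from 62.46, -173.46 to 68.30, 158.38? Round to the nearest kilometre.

Δλ = 158.38 − -173.46 = 331.84°; wrapped into (−180°, 180°]: -28.16°.
Δφ = 68.30 − 62.46 = 5.84°.
a = sin²(Δφ/2) + cos φ₁ · cos φ₂ · sin²(Δλ/2) = 0.012713.
c = 2·atan2(√a, √(1−a)) = 0.22598 rad → d = 6371·c ≈ 1439.75 km.

1440 km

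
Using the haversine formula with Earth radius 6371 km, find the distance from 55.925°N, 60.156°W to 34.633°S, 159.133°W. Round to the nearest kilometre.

13662 km

Δλ = -159.133 − -60.156 = -98.977°.
Δφ = -34.633 − 55.925 = -90.558°.
a = sin²(Δφ/2) + cos φ₁ · cos φ₂ · sin²(Δλ/2) = 0.771337.
c = 2·atan2(√a, √(1−a)) = 2.14441 rad → d = 6371·c ≈ 13662.06 km.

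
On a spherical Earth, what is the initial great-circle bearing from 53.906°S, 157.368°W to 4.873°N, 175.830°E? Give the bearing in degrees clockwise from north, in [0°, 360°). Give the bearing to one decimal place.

329.7°

Δλ = 175.830 − -157.368 = 333.198°; wrapped into (−180°, 180°]: -26.802°.
θ = atan2( sin Δλ · cos φ₂ , cos φ₁ · sin φ₂ − sin φ₁ · cos φ₂ · cos Δλ )
  = atan2(-0.44928, 0.76868) = -30.306° → normalised to [0°, 360°): 329.694°.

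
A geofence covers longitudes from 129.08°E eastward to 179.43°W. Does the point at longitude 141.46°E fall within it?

Yes

Band width going east from +129.08° to -179.43°: ((-179.43 − 129.08) mod 360) = 51.49°.
Offset of +141.46° east of the west edge: ((141.46 − 129.08) mod 360) = 12.38°.
12.38° ≤ 51.49° ⇒ inside.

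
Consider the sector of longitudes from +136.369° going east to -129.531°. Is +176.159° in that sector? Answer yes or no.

Band width going east from +136.369° to -129.531°: ((-129.531 − 136.369) mod 360) = 94.100°.
Offset of +176.159° east of the west edge: ((176.159 − 136.369) mod 360) = 39.790°.
39.790° ≤ 94.100° ⇒ inside.

Yes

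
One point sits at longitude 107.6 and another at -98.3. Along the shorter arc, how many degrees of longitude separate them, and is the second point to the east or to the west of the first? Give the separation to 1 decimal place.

154.1° east

Raw difference: -98.3 − 107.6 = -205.9°.
Normalise into (−180°, 180°]: -205.9° + 360° = 154.1°.
Positive ⇒ the second point lies to the east; separation 154.1°.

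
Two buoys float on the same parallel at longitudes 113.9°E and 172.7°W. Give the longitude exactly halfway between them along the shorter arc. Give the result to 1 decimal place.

Signed shortest Δλ from +113.9° to -172.7° is +73.4°.
Midpoint longitude = +113.9° + (+73.4°)/2 = +113.9° + 36.7° = +150.6°.
(The naïve average (+113.9 + -172.7)/2 = -29.4° is on the wrong side of the globe.)

150.6°E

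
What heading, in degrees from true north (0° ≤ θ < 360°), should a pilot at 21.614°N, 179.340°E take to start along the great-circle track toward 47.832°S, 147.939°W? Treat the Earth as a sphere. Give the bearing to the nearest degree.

158°

Δλ = -147.939 − 179.340 = -327.279°; wrapped into (−180°, 180°]: 32.721°.
θ = atan2( sin Δλ · cos φ₂ , cos φ₁ · sin φ₂ − sin φ₁ · cos φ₂ · cos Δλ )
  = atan2(0.36287, -0.89710) = 157.977° → normalised to [0°, 360°): 157.977°.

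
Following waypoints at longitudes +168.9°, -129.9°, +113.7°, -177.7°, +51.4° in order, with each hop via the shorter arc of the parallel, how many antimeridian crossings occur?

Leg 1: +168.9° → -129.9°, shortest Δλ = 61.2° (east) — crosses 180°.
Leg 2: -129.9° → +113.7°, shortest Δλ = -116.4° (west) — crosses 180°.
Leg 3: +113.7° → -177.7°, shortest Δλ = 68.6° (east) — crosses 180°.
Leg 4: -177.7° → +51.4°, shortest Δλ = -130.9° (west) — crosses 180°.
Total crossings: 4.

4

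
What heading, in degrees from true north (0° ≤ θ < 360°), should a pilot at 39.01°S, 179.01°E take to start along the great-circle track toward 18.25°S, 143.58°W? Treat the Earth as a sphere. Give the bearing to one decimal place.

Δλ = -143.58 − 179.01 = -322.59°; wrapped into (−180°, 180°]: 37.41°.
θ = atan2( sin Δλ · cos φ₂ , cos φ₁ · sin φ₂ − sin φ₁ · cos φ₂ · cos Δλ )
  = atan2(0.57696, 0.23149) = 68.138° → normalised to [0°, 360°): 68.138°.

68.1°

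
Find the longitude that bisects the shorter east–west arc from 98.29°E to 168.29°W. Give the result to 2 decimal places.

145.00°E

Signed shortest Δλ from +98.29° to -168.29° is +93.42°.
Midpoint longitude = +98.29° + (+93.42°)/2 = +98.29° + 46.71° = +145.00°.
(The naïve average (+98.29 + -168.29)/2 = -35.0° is on the wrong side of the globe.)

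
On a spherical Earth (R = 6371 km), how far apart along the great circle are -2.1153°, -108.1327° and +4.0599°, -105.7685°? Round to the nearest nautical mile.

397 nmi

Δλ = -105.7685 − -108.1327 = 2.3642°.
Δφ = 4.0599 − -2.1153 = 6.1752°.
a = sin²(Δφ/2) + cos φ₁ · cos φ₂ · sin²(Δλ/2) = 0.003325.
c = 2·atan2(√a, √(1−a)) = 0.11540 rad → d = 6371·c ≈ 735.20 km ≈ 396.97 nmi.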